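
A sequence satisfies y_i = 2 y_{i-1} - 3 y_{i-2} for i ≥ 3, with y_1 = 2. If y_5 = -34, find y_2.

7

Let y_2 = w.
y_3 = -6 + 2w
y_4 = -12 + w
y_5 = -6 - 4w
So -6 - 4w = -34, giving w = 7.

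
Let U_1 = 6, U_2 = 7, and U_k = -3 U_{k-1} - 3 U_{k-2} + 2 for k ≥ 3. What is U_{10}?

-2476

U_3 = -3(7) - 3(6) + 2 = -37
U_4 = -3(-37) - 3(7) + 2 = 92
U_5 = -3(92) - 3(-37) + 2 = -163
U_6 = -3(-163) - 3(92) + 2 = 215
U_7 = -3(215) - 3(-163) + 2 = -154
U_8 = -3(-154) - 3(215) + 2 = -181
U_9 = -3(-181) - 3(-154) + 2 = 1007
U_{10} = -3(1007) - 3(-181) + 2 = -2476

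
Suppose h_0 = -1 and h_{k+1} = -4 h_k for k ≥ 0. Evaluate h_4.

h_1 = -4·(-1) = 4
h_2 = -4·4 = -16
h_3 = -4·(-16) = 64
h_4 = -4·64 = -256

-256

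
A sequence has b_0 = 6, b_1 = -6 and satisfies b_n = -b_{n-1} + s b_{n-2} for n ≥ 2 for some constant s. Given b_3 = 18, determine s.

-2

b_2 = 6 + 6s
b_3 = -6 - 12s
So -6 - 12s = 18, giving s = -2.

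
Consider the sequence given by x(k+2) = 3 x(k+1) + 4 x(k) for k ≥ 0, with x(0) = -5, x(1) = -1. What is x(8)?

-78647

x(2) = 3·(-1) + 4·(-5) = -23
x(3) = 3·(-23) + 4·(-1) = -73
x(4) = 3·(-73) + 4·(-23) = -311
x(5) = 3·(-311) + 4·(-73) = -1225
x(6) = 3·(-1225) + 4·(-311) = -4919
x(7) = 3·(-4919) + 4·(-1225) = -19657
x(8) = 3·(-19657) + 4·(-4919) = -78647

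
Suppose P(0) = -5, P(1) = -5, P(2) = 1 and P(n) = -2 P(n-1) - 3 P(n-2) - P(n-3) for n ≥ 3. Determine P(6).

58

P(3) = -2·1 - 3·(-5) - (-5) = 18
P(4) = -2·18 - 3·1 - (-5) = -34
P(5) = -2·(-34) - 3·18 - 1 = 13
P(6) = -2·13 - 3·(-34) - 18 = 58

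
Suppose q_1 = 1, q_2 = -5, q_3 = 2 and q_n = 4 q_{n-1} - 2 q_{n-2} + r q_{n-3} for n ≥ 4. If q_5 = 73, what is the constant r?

-5

q_4 = 18 + r
q_5 = 68 - r
So 68 - r = 73, giving r = -5.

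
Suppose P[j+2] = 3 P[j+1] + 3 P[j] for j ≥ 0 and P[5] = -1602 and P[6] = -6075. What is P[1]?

-7

Rearranging, P[j-2] = (P[j] - 3 P[j-1]) / 3.
P[4] = (-6075 - 3·(-1602)) / 3 = -1269/3 = -423
P[3] = (-1602 - 3·(-423)) / 3 = -333/3 = -111
P[2] = (-423 - 3·(-111)) / 3 = -90/3 = -30
P[1] = (-111 - 3·(-30)) / 3 = -21/3 = -7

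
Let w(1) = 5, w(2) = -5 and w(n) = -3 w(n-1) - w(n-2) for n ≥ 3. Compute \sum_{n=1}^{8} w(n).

-840

w(3) = -3(-5) - 5 = 10
w(4) = -3(10) - (-5) = -25
w(5) = -3(-25) - 10 = 65
w(6) = -3(65) - (-25) = -170
w(7) = -3(-170) - 65 = 445
w(8) = -3(445) - (-170) = -1165
Sum = 5 + (-5) + 10 + (-25) + 65 + (-170) + 445 + (-1165) = -840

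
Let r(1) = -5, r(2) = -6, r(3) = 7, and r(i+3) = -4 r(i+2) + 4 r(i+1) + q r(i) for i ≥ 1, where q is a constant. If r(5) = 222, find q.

r(4) = -52 - 5q
r(5) = 236 + 14q
So 236 + 14q = 222, giving q = -1.

-1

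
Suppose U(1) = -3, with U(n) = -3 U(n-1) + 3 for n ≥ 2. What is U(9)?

U(2) = -3*(-3) + 3 = 12
U(3) = -3*12 + 3 = -33
U(4) = -3*(-33) + 3 = 102
U(5) = -3*102 + 3 = -303
U(6) = -3*(-303) + 3 = 912
U(7) = -3*912 + 3 = -2733
U(8) = -3*(-2733) + 3 = 8202
U(9) = -3*8202 + 3 = -24603

-24603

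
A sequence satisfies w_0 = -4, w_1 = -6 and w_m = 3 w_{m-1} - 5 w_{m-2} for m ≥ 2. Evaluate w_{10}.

w_2 = 3*(-6) - 5*(-4) = 2
w_3 = 3*2 - 5*(-6) = 36
w_4 = 3*36 - 5*2 = 98
w_5 = 3*98 - 5*36 = 114
w_6 = 3*114 - 5*98 = -148
w_7 = 3*(-148) - 5*114 = -1014
w_8 = 3*(-1014) - 5*(-148) = -2302
w_9 = 3*(-2302) - 5*(-1014) = -1836
w_{10} = 3*(-1836) - 5*(-2302) = 6002

6002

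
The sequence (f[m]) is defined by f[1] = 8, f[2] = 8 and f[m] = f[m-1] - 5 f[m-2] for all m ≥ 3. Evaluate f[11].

f[3] = 8 - 5(8) = -32
f[4] = (-32) - 5(8) = -72
f[5] = (-72) - 5(-32) = 88
f[6] = 88 - 5(-72) = 448
f[7] = 448 - 5(88) = 8
f[8] = 8 - 5(448) = -2232
f[9] = (-2232) - 5(8) = -2272
f[10] = (-2272) - 5(-2232) = 8888
f[11] = 8888 - 5(-2272) = 20248

20248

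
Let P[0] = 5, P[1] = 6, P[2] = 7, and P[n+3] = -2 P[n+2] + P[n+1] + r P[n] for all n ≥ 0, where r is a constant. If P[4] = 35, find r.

P[3] = -8 + 5r
P[4] = 23 - 4r
So 23 - 4r = 35, giving r = -3.

-3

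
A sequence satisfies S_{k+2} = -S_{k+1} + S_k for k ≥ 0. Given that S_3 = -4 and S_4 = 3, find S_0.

Rearranging, S_{k-2} = S_k + S_{k-1}.
S_2 = 3 + (-4) = -1
S_1 = -4 + (-1) = -5
S_0 = -1 + (-5) = -6

-6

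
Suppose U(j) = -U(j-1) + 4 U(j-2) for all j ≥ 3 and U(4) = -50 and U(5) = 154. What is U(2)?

-6

Rearranging, U(j-2) = (U(j) + U(j-1)) / 4.
U(3) = (154 + (-50)) / 4 = 104/4 = 26
U(2) = (-50 + 26) / 4 = -24/4 = -6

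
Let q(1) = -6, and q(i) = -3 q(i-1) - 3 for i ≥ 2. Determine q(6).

q(2) = -3·(-6) - 3 = 15
q(3) = -3·15 - 3 = -48
q(4) = -3·(-48) - 3 = 141
q(5) = -3·141 - 3 = -426
q(6) = -3·(-426) - 3 = 1275

1275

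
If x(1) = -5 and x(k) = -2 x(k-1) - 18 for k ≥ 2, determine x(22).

-2097158

The fixed point is -18/(1 + 2) = -6, so x(k) + 6 = -2(x(k-1) + 6).
Hence x(k) = 1·(-2)^{k-1} - 6.
x(22) = 1·(-2)^{21} - 6 = 1·-2097152 - 6 = -2097158.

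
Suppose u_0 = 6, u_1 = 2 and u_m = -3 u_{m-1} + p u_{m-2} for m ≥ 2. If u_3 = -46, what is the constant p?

u_2 = -6 + 6p
u_3 = 18 - 16p
So 18 - 16p = -46, giving p = 4.

4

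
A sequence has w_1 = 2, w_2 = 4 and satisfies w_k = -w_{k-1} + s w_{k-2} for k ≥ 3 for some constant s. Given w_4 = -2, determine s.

w_3 = -4 + 2s
w_4 = 4 + 2s
So 4 + 2s = -2, giving s = -3.

-3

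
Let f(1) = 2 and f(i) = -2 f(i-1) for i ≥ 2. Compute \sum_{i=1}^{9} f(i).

342

f(2) = -2·2 = -4
f(3) = -2·(-4) = 8
f(4) = -2·8 = -16
f(5) = -2·(-16) = 32
f(6) = -2·32 = -64
f(7) = -2·(-64) = 128
f(8) = -2·128 = -256
f(9) = -2·(-256) = 512
Sum = 2 + (-4) + 8 + (-16) + 32 + (-64) + 128 + (-256) + 512 = 342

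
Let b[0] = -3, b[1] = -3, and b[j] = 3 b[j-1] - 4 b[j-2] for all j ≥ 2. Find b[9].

b[2] = 3*(-3) - 4*(-3) = 3
b[3] = 3*3 - 4*(-3) = 21
b[4] = 3*21 - 4*3 = 51
b[5] = 3*51 - 4*21 = 69
b[6] = 3*69 - 4*51 = 3
b[7] = 3*3 - 4*69 = -267
b[8] = 3*(-267) - 4*3 = -813
b[9] = 3*(-813) - 4*(-267) = -1371

-1371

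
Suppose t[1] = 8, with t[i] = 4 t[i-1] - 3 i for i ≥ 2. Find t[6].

t[2] = 4·8 - 6 = 26
t[3] = 4·26 - 9 = 95
t[4] = 4·95 - 12 = 368
t[5] = 4·368 - 15 = 1457
t[6] = 4·1457 - 18 = 5810

5810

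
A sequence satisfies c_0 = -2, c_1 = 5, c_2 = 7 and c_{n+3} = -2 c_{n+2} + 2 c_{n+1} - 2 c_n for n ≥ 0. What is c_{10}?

c_3 = -2*7 + 2*5 - 2*(-2) = 0
c_4 = -2*0 + 2*7 - 2*5 = 4
c_5 = -2*4 + 2*0 - 2*7 = -22
c_6 = -2*(-22) + 2*4 - 2*0 = 52
c_7 = -2*52 + 2*(-22) - 2*4 = -156
c_8 = -2*(-156) + 2*52 - 2*(-22) = 460
c_9 = -2*460 + 2*(-156) - 2*52 = -1336
c_{10} = -2*(-1336) + 2*460 - 2*(-156) = 3904

3904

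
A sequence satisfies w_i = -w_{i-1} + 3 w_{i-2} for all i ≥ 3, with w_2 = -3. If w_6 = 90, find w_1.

Let w_1 = v.
w_3 = 3 + 3v
w_4 = -12 - 3v
w_5 = 21 + 12v
w_6 = -57 - 21v
So -57 - 21v = 90, giving v = -7.

-7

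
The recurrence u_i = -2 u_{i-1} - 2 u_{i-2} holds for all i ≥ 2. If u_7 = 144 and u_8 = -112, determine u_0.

Rearranging, u_{i-2} = (u_i + 2 u_{i-1}) / -2.
u_6 = (-112 + 2·144) / -2 = 176/-2 = -88
u_5 = (144 + 2·(-88)) / -2 = -32/-2 = 16
u_4 = (-88 + 2·16) / -2 = -56/-2 = 28
u_3 = (16 + 2·28) / -2 = 72/-2 = -36
u_2 = (28 + 2·(-36)) / -2 = -44/-2 = 22
u_1 = (-36 + 2·22) / -2 = 8/-2 = -4
u_0 = (22 + 2·(-4)) / -2 = 14/-2 = -7

-7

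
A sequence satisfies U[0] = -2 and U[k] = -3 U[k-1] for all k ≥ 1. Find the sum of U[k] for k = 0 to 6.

U[1] = -3*(-2) = 6
U[2] = -3*6 = -18
U[3] = -3*(-18) = 54
U[4] = -3*54 = -162
U[5] = -3*(-162) = 486
U[6] = -3*486 = -1458
Sum = (-2) + 6 + (-18) + 54 + (-162) + 486 + (-1458) = -1094

-1094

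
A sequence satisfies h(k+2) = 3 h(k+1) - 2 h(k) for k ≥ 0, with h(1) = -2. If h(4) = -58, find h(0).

2

Let h(0) = z.
h(2) = -6 - 2z
h(3) = -14 - 6z
h(4) = -30 - 14z
So -30 - 14z = -58, giving z = 2.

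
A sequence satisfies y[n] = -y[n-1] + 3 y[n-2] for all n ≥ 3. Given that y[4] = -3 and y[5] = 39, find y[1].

5

Rearranging, y[n-2] = (y[n] + y[n-1]) / 3.
y[3] = (39 + (-3)) / 3 = 36/3 = 12
y[2] = (-3 + 12) / 3 = 9/3 = 3
y[1] = (12 + 3) / 3 = 15/3 = 5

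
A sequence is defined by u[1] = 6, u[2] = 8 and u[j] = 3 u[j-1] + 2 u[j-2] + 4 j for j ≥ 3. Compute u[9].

u[3] = 3·8 + 2·6 + 12 = 48
u[4] = 3·48 + 2·8 + 16 = 176
u[5] = 3·176 + 2·48 + 20 = 644
u[6] = 3·644 + 2·176 + 24 = 2308
u[7] = 3·2308 + 2·644 + 28 = 8240
u[8] = 3·8240 + 2·2308 + 32 = 29368
u[9] = 3·29368 + 2·8240 + 36 = 104620

104620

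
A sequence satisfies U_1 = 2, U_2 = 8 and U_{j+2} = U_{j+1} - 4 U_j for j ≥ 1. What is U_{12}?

5472

U_3 = 8 - 4*2 = 0
U_4 = 0 - 4*8 = -32
U_5 = (-32) - 4*0 = -32
U_6 = (-32) - 4*(-32) = 96
U_7 = 96 - 4*(-32) = 224
U_8 = 224 - 4*96 = -160
U_9 = (-160) - 4*224 = -1056
U_{10} = (-1056) - 4*(-160) = -416
U_{11} = (-416) - 4*(-1056) = 3808
U_{12} = 3808 - 4*(-416) = 5472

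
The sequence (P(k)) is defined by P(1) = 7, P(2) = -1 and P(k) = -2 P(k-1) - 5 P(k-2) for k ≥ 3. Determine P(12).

P(3) = -2*(-1) - 5*7 = -33
P(4) = -2*(-33) - 5*(-1) = 71
P(5) = -2*71 - 5*(-33) = 23
P(6) = -2*23 - 5*71 = -401
P(7) = -2*(-401) - 5*23 = 687
P(8) = -2*687 - 5*(-401) = 631
P(9) = -2*631 - 5*687 = -4697
P(10) = -2*(-4697) - 5*631 = 6239
P(11) = -2*6239 - 5*(-4697) = 11007
P(12) = -2*11007 - 5*6239 = -53209

-53209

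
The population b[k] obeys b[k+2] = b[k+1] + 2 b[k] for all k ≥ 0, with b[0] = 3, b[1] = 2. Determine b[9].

852

b[2] = 2 + 2(3) = 8
b[3] = 8 + 2(2) = 12
b[4] = 12 + 2(8) = 28
b[5] = 28 + 2(12) = 52
b[6] = 52 + 2(28) = 108
b[7] = 108 + 2(52) = 212
b[8] = 212 + 2(108) = 428
b[9] = 428 + 2(212) = 852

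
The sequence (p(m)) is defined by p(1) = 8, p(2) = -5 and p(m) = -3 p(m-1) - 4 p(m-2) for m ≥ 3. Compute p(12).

p(3) = -3·(-5) - 4·8 = -17
p(4) = -3·(-17) - 4·(-5) = 71
p(5) = -3·71 - 4·(-17) = -145
p(6) = -3·(-145) - 4·71 = 151
p(7) = -3·151 - 4·(-145) = 127
p(8) = -3·127 - 4·151 = -985
p(9) = -3·(-985) - 4·127 = 2447
p(10) = -3·2447 - 4·(-985) = -3401
p(11) = -3·(-3401) - 4·2447 = 415
p(12) = -3·415 - 4·(-3401) = 12359

12359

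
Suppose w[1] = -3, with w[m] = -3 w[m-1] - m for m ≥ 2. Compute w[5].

w[2] = -3(-3) - 2 = 7
w[3] = -3(7) - 3 = -24
w[4] = -3(-24) - 4 = 68
w[5] = -3(68) - 5 = -209

-209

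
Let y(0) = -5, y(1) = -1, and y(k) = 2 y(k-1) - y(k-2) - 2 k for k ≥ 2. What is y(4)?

y(2) = 2*(-1) - (-5) - 4 = -1
y(3) = 2*(-1) - (-1) - 6 = -7
y(4) = 2*(-7) - (-1) - 8 = -21

-21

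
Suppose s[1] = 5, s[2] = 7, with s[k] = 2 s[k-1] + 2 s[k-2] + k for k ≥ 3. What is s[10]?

31148

s[3] = 2(7) + 2(5) + 3 = 27
s[4] = 2(27) + 2(7) + 4 = 72
s[5] = 2(72) + 2(27) + 5 = 203
s[6] = 2(203) + 2(72) + 6 = 556
s[7] = 2(556) + 2(203) + 7 = 1525
s[8] = 2(1525) + 2(556) + 8 = 4170
s[9] = 2(4170) + 2(1525) + 9 = 11399
s[10] = 2(11399) + 2(4170) + 10 = 31148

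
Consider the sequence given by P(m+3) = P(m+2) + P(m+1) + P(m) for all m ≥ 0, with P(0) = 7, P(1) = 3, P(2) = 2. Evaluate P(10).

P(3) = 2 + 3 + 7 = 12
P(4) = 12 + 2 + 3 = 17
P(5) = 17 + 12 + 2 = 31
P(6) = 31 + 17 + 12 = 60
P(7) = 60 + 31 + 17 = 108
P(8) = 108 + 60 + 31 = 199
P(9) = 199 + 108 + 60 = 367
P(10) = 367 + 199 + 108 = 674

674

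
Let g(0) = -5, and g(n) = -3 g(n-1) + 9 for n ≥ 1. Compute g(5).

g(1) = -3(-5) + 9 = 24
g(2) = -3(24) + 9 = -63
g(3) = -3(-63) + 9 = 198
g(4) = -3(198) + 9 = -585
g(5) = -3(-585) + 9 = 1764

1764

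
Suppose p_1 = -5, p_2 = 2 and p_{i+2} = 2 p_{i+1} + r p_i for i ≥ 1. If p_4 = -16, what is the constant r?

p_3 = 4 - 5r
p_4 = 8 - 8r
So 8 - 8r = -16, giving r = 3.

3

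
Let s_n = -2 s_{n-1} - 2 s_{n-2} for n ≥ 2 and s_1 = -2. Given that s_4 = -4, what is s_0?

1

Let s_0 = x.
s_2 = 4 - 2x
s_3 = -4 + 4x
s_4 = -4x
So -4x = -4, giving x = 1.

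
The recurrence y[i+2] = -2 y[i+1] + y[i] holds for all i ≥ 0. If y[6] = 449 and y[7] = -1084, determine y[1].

Rearranging, y[i-2] = y[i] + 2 y[i-1].
y[5] = -1084 + 2·449 = -186
y[4] = 449 + 2·(-186) = 77
y[3] = -186 + 2·77 = -32
y[2] = 77 + 2·(-32) = 13
y[1] = -32 + 2·13 = -6

-6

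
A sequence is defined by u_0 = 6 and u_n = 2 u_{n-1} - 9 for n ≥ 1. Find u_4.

-39

u_1 = 2*6 - 9 = 3
u_2 = 2*3 - 9 = -3
u_3 = 2*(-3) - 9 = -15
u_4 = 2*(-15) - 9 = -39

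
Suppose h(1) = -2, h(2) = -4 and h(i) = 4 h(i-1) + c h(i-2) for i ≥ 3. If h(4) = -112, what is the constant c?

h(3) = -16 - 2c
h(4) = -64 - 12c
So -64 - 12c = -112, giving c = 4.

4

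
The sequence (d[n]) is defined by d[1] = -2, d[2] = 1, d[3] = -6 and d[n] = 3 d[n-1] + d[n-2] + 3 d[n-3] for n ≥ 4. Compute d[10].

-39875

d[4] = 3(-6) + 1 + 3(-2) = -23
d[5] = 3(-23) + (-6) + 3(1) = -72
d[6] = 3(-72) + (-23) + 3(-6) = -257
d[7] = 3(-257) + (-72) + 3(-23) = -912
d[8] = 3(-912) + (-257) + 3(-72) = -3209
d[9] = 3(-3209) + (-912) + 3(-257) = -11310
d[10] = 3(-11310) + (-3209) + 3(-912) = -39875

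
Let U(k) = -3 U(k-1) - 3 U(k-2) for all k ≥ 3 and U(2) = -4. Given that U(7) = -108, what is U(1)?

4

Let U(1) = z.
U(3) = 12 - 3z
U(4) = -24 + 9z
U(5) = 36 - 18z
U(6) = -36 + 27z
U(7) = -27z
So -27z = -108, giving z = 4.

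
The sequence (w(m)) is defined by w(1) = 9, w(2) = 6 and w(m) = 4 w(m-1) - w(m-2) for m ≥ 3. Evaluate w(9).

w(3) = 4·6 - 9 = 15
w(4) = 4·15 - 6 = 54
w(5) = 4·54 - 15 = 201
w(6) = 4·201 - 54 = 750
w(7) = 4·750 - 201 = 2799
w(8) = 4·2799 - 750 = 10446
w(9) = 4·10446 - 2799 = 38985

38985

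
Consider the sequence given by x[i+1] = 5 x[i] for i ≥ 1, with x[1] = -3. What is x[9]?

-1171875

x[2] = 5(-3) = -15
x[3] = 5(-15) = -75
x[4] = 5(-75) = -375
x[5] = 5(-375) = -1875
x[6] = 5(-1875) = -9375
x[7] = 5(-9375) = -46875
x[8] = 5(-46875) = -234375
x[9] = 5(-234375) = -1171875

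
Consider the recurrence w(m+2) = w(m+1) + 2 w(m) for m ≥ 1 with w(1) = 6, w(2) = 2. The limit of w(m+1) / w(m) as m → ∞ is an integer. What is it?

2

The characteristic equation is r^2 - r - 2 = 0, which factors as (r - 2)(r + 1) = 0.
So the roots are 2 and -1. Since |2| > |-1| and the coefficient of 2^m is non-zero, the ratio tends to 2.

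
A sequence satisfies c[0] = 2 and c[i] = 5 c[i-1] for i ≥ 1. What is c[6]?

c[1] = 5*2 = 10
c[2] = 5*10 = 50
c[3] = 5*50 = 250
c[4] = 5*250 = 1250
c[5] = 5*1250 = 6250
c[6] = 5*6250 = 31250

31250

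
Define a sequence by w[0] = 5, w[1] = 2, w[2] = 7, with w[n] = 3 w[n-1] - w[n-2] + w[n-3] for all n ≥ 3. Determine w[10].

w[3] = 3·7 - 2 + 5 = 24
w[4] = 3·24 - 7 + 2 = 67
w[5] = 3·67 - 24 + 7 = 184
w[6] = 3·184 - 67 + 24 = 509
w[7] = 3·509 - 184 + 67 = 1410
w[8] = 3·1410 - 509 + 184 = 3905
w[9] = 3·3905 - 1410 + 509 = 10814
w[10] = 3·10814 - 3905 + 1410 = 29947

29947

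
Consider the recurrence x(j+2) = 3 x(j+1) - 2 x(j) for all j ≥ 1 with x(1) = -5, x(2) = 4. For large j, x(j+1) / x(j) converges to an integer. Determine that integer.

2

The characteristic equation is r^2 - 3r + 2 = 0, which factors as (r - 2)(r - 1) = 0.
So the roots are 2 and 1. Since |2| > |1| and the coefficient of 2^j is non-zero, the ratio tends to 2.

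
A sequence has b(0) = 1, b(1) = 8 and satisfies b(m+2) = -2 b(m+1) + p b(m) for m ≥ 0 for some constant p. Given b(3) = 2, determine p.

b(2) = -16 + p
b(3) = 32 + 6p
So 32 + 6p = 2, giving p = -5.

-5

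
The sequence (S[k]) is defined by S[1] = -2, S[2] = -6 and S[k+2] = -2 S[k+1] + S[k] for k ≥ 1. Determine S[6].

S[3] = -2(-6) + (-2) = 10
S[4] = -2(10) + (-6) = -26
S[5] = -2(-26) + 10 = 62
S[6] = -2(62) + (-26) = -150

-150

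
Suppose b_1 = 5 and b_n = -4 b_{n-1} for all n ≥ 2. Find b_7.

b_2 = -4*5 = -20
b_3 = -4*(-20) = 80
b_4 = -4*80 = -320
b_5 = -4*(-320) = 1280
b_6 = -4*1280 = -5120
b_7 = -4*(-5120) = 20480

20480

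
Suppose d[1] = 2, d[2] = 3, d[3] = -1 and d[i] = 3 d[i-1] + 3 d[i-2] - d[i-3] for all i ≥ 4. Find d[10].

5659

d[4] = 3*(-1) + 3*3 - 2 = 4
d[5] = 3*4 + 3*(-1) - 3 = 6
d[6] = 3*6 + 3*4 - (-1) = 31
d[7] = 3*31 + 3*6 - 4 = 107
d[8] = 3*107 + 3*31 - 6 = 408
d[9] = 3*408 + 3*107 - 31 = 1514
d[10] = 3*1514 + 3*408 - 107 = 5659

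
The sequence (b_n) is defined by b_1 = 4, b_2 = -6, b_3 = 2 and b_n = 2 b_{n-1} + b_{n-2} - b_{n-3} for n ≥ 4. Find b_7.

-30

b_4 = 2·2 + (-6) - 4 = -6
b_5 = 2·(-6) + 2 - (-6) = -4
b_6 = 2·(-4) + (-6) - 2 = -16
b_7 = 2·(-16) + (-4) - (-6) = -30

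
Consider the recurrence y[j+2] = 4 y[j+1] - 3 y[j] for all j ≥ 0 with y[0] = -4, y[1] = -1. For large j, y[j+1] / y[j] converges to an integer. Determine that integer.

The characteristic equation is r^2 - 4r + 3 = 0, which factors as (r - 3)(r - 1) = 0.
So the roots are 3 and 1. Since |3| > |1| and the coefficient of 3^j is non-zero, the ratio tends to 3.

3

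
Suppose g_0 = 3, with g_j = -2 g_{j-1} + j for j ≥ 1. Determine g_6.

180

g_1 = -2(3) + 1 = -5
g_2 = -2(-5) + 2 = 12
g_3 = -2(12) + 3 = -21
g_4 = -2(-21) + 4 = 46
g_5 = -2(46) + 5 = -87
g_6 = -2(-87) + 6 = 180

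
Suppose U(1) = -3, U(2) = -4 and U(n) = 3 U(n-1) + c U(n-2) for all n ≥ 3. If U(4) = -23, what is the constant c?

-1

U(3) = -12 - 3c
U(4) = -36 - 13c
So -36 - 13c = -23, giving c = -1.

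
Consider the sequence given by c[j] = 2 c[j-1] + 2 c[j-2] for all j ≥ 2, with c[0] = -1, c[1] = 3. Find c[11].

c[2] = 2*3 + 2*(-1) = 4
c[3] = 2*4 + 2*3 = 14
c[4] = 2*14 + 2*4 = 36
c[5] = 2*36 + 2*14 = 100
c[6] = 2*100 + 2*36 = 272
c[7] = 2*272 + 2*100 = 744
c[8] = 2*744 + 2*272 = 2032
c[9] = 2*2032 + 2*744 = 5552
c[10] = 2*5552 + 2*2032 = 15168
c[11] = 2*15168 + 2*5552 = 41440

41440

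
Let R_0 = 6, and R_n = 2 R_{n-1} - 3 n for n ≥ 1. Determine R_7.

R_1 = 2·6 - 3 = 9
R_2 = 2·9 - 6 = 12
R_3 = 2·12 - 9 = 15
R_4 = 2·15 - 12 = 18
R_5 = 2·18 - 15 = 21
R_6 = 2·21 - 18 = 24
R_7 = 2·24 - 21 = 27

27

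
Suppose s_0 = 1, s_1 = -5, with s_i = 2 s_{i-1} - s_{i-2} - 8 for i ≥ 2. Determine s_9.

s_2 = 2(-5) - 1 - 8 = -19
s_3 = 2(-19) - (-5) - 8 = -41
s_4 = 2(-41) - (-19) - 8 = -71
s_5 = 2(-71) - (-41) - 8 = -109
s_6 = 2(-109) - (-71) - 8 = -155
s_7 = 2(-155) - (-109) - 8 = -209
s_8 = 2(-209) - (-155) - 8 = -271
s_9 = 2(-271) - (-209) - 8 = -341

-341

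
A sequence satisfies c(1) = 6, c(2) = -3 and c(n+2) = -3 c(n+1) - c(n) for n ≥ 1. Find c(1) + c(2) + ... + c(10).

c(3) = -3(-3) - 6 = 3
c(4) = -3(3) - (-3) = -6
c(5) = -3(-6) - 3 = 15
c(6) = -3(15) - (-6) = -39
c(7) = -3(-39) - 15 = 102
c(8) = -3(102) - (-39) = -267
c(9) = -3(-267) - 102 = 699
c(10) = -3(699) - (-267) = -1830
Sum = 6 + (-3) + 3 + (-6) + 15 + (-39) + 102 + (-267) + 699 + (-1830) = -1320

-1320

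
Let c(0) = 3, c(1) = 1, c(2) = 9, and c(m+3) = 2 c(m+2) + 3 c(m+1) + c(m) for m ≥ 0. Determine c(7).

c(3) = 2·9 + 3·1 + 3 = 24
c(4) = 2·24 + 3·9 + 1 = 76
c(5) = 2·76 + 3·24 + 9 = 233
c(6) = 2·233 + 3·76 + 24 = 718
c(7) = 2·718 + 3·233 + 76 = 2211

2211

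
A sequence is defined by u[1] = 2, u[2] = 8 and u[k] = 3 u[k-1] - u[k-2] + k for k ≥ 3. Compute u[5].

193

u[3] = 3(8) - 2 + 3 = 25
u[4] = 3(25) - 8 + 4 = 71
u[5] = 3(71) - 25 + 5 = 193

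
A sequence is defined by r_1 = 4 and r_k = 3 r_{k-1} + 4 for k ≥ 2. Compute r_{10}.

118096

r_2 = 3·4 + 4 = 16
r_3 = 3·16 + 4 = 52
r_4 = 3·52 + 4 = 160
r_5 = 3·160 + 4 = 484
r_6 = 3·484 + 4 = 1456
r_7 = 3·1456 + 4 = 4372
r_8 = 3·4372 + 4 = 13120
r_9 = 3·13120 + 4 = 39364
r_{10} = 3·39364 + 4 = 118096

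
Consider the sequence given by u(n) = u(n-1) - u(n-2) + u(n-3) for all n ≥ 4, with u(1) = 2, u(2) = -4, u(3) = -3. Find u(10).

u(4) = (-3) - (-4) + 2 = 3
u(5) = 3 - (-3) + (-4) = 2
u(6) = 2 - 3 + (-3) = -4
u(7) = (-4) - 2 + 3 = -3
u(8) = (-3) - (-4) + 2 = 3
u(9) = 3 - (-3) + (-4) = 2
u(10) = 2 - 3 + (-3) = -4

-4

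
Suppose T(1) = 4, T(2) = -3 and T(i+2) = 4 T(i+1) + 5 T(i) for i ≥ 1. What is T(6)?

T(3) = 4*(-3) + 5*4 = 8
T(4) = 4*8 + 5*(-3) = 17
T(5) = 4*17 + 5*8 = 108
T(6) = 4*108 + 5*17 = 517

517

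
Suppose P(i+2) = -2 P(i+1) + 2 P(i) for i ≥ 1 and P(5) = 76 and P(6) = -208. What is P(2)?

Rearranging, P(i-2) = (P(i) + 2 P(i-1)) / 2.
P(4) = (-208 + 2·76) / 2 = -56/2 = -28
P(3) = (76 + 2·(-28)) / 2 = 20/2 = 10
P(2) = (-28 + 2·10) / 2 = -8/2 = -4

-4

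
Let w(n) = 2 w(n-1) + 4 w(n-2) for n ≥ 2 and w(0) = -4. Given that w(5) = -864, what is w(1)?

-6

Let w(1) = v.
w(2) = -16 + 2v
w(3) = -32 + 8v
w(4) = -128 + 24v
w(5) = -384 + 80v
So -384 + 80v = -864, giving v = -6.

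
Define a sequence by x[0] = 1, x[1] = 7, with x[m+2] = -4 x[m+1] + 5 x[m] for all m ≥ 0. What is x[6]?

x[2] = -4(7) + 5(1) = -23
x[3] = -4(-23) + 5(7) = 127
x[4] = -4(127) + 5(-23) = -623
x[5] = -4(-623) + 5(127) = 3127
x[6] = -4(3127) + 5(-623) = -15623

-15623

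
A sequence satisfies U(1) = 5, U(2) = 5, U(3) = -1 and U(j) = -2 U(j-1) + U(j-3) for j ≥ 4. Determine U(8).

45

U(4) = -2*(-1) + 5 = 7
U(5) = -2*7 + 5 = -9
U(6) = -2*(-9) + (-1) = 17
U(7) = -2*17 + 7 = -27
U(8) = -2*(-27) + (-9) = 45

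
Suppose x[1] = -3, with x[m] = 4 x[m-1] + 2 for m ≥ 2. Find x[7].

-9558

x[2] = 4*(-3) + 2 = -10
x[3] = 4*(-10) + 2 = -38
x[4] = 4*(-38) + 2 = -150
x[5] = 4*(-150) + 2 = -598
x[6] = 4*(-598) + 2 = -2390
x[7] = 4*(-2390) + 2 = -9558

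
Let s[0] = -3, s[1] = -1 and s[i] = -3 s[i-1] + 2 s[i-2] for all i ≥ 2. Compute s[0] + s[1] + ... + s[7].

s[2] = -3(-1) + 2(-3) = -3
s[3] = -3(-3) + 2(-1) = 7
s[4] = -3(7) + 2(-3) = -27
s[5] = -3(-27) + 2(7) = 95
s[6] = -3(95) + 2(-27) = -339
s[7] = -3(-339) + 2(95) = 1207
Sum = (-3) + (-1) + (-3) + 7 + (-27) + 95 + (-339) + 1207 = 936

936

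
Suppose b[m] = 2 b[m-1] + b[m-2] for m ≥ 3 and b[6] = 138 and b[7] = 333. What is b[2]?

6

Rearranging, b[m-2] = b[m] - 2 b[m-1].
b[5] = 333 - 2·138 = 57
b[4] = 138 - 2·57 = 24
b[3] = 57 - 2·24 = 9
b[2] = 24 - 2·9 = 6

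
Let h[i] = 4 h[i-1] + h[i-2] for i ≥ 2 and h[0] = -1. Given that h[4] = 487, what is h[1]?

Let h[1] = x.
h[2] = -1 + 4x
h[3] = -4 + 17x
h[4] = -17 + 72x
So -17 + 72x = 487, giving x = 7.

7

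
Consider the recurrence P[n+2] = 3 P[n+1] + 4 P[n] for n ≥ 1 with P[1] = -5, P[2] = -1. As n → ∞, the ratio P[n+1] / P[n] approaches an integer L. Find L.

4

The characteristic equation is r^2 - 3r - 4 = 0, which factors as (r - 4)(r + 1) = 0.
So the roots are 4 and -1. Since |4| > |-1| and the coefficient of 4^n is non-zero, the ratio tends to 4.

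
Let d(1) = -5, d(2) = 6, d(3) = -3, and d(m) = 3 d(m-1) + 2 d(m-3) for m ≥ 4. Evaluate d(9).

d(4) = 3*(-3) + 2*(-5) = -19
d(5) = 3*(-19) + 2*6 = -45
d(6) = 3*(-45) + 2*(-3) = -141
d(7) = 3*(-141) + 2*(-19) = -461
d(8) = 3*(-461) + 2*(-45) = -1473
d(9) = 3*(-1473) + 2*(-141) = -4701

-4701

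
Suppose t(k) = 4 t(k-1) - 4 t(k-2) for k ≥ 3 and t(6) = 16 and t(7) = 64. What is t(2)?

-3

Rearranging, t(k-2) = (t(k) - 4 t(k-1)) / -4.
t(5) = (64 - 4(16)) / -4 = 0/-4 = 0
t(4) = (16 - 4(0)) / -4 = 16/-4 = -4
t(3) = (0 - 4(-4)) / -4 = 16/-4 = -4
t(2) = (-4 - 4(-4)) / -4 = 12/-4 = -3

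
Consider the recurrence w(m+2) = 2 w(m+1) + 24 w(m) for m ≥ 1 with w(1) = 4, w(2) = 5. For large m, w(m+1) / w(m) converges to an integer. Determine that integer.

The characteristic equation is r^2 - 2r - 24 = 0, which factors as (r - 6)(r + 4) = 0.
So the roots are 6 and -4. Since |6| > |-4| and the coefficient of 6^m is non-zero, the ratio tends to 6.

6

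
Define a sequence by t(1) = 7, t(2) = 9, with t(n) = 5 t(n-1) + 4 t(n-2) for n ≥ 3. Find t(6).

13089

t(3) = 5*9 + 4*7 = 73
t(4) = 5*73 + 4*9 = 401
t(5) = 5*401 + 4*73 = 2297
t(6) = 5*2297 + 4*401 = 13089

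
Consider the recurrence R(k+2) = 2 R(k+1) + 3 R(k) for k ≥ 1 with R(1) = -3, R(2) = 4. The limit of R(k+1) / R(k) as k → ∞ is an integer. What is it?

The characteristic equation is r^2 - 2r - 3 = 0, which factors as (r - 3)(r + 1) = 0.
So the roots are 3 and -1. Since |3| > |-1| and the coefficient of 3^k is non-zero, the ratio tends to 3.

3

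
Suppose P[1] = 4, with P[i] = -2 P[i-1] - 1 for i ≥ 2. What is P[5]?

69

P[2] = -2*4 - 1 = -9
P[3] = -2*(-9) - 1 = 17
P[4] = -2*17 - 1 = -35
P[5] = -2*(-35) - 1 = 69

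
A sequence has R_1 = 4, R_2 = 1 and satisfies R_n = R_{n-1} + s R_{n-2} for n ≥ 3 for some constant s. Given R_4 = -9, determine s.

-2

R_3 = 1 + 4s
R_4 = 1 + 5s
So 1 + 5s = -9, giving s = -2.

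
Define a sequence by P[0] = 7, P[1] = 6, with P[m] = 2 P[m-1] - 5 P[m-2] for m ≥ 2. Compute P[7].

P[2] = 2(6) - 5(7) = -23
P[3] = 2(-23) - 5(6) = -76
P[4] = 2(-76) - 5(-23) = -37
P[5] = 2(-37) - 5(-76) = 306
P[6] = 2(306) - 5(-37) = 797
P[7] = 2(797) - 5(306) = 64

64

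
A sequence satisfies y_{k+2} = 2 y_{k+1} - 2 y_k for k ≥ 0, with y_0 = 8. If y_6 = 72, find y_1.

-1

Let y_1 = x.
y_2 = -16 + 2x
y_3 = -32 + 2x
y_4 = -32
y_5 = -4x
y_6 = 64 - 8x
So 64 - 8x = 72, giving x = -1.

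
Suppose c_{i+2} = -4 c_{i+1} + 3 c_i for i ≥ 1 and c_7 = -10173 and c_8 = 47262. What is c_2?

6

Rearranging, c_{i-2} = (c_i + 4 c_{i-1}) / 3.
c_6 = (47262 + 4·(-10173)) / 3 = 6570/3 = 2190
c_5 = (-10173 + 4·2190) / 3 = -1413/3 = -471
c_4 = (2190 + 4·(-471)) / 3 = 306/3 = 102
c_3 = (-471 + 4·102) / 3 = -63/3 = -21
c_2 = (102 + 4·(-21)) / 3 = 18/3 = 6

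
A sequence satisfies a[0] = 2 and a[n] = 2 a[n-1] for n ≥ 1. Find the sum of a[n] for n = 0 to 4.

62

a[1] = 2·2 = 4
a[2] = 2·4 = 8
a[3] = 2·8 = 16
a[4] = 2·16 = 32
Sum = 2 + 4 + 8 + 16 + 32 = 62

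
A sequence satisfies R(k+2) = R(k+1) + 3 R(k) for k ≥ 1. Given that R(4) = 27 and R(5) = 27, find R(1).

-3

Rearranging, R(k-2) = (R(k) - R(k-1)) / 3.
R(3) = (27 - 27) / 3 = 0/3 = 0
R(2) = (27 - 0) / 3 = 27/3 = 9
R(1) = (0 - 9) / 3 = -9/3 = -3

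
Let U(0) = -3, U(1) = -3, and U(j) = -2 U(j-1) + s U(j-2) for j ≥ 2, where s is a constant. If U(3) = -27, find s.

-5

U(2) = 6 - 3s
U(3) = -12 + 3s
So -12 + 3s = -27, giving s = -5.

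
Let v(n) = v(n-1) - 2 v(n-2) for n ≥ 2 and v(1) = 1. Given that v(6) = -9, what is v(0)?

Let v(0) = z.
v(2) = 1 - 2z
v(3) = -1 - 2z
v(4) = -3 + 2z
v(5) = -1 + 6z
v(6) = 5 + 2z
So 5 + 2z = -9, giving z = -7.

-7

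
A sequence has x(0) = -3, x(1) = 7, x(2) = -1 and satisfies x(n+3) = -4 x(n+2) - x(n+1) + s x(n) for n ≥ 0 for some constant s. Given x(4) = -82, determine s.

x(3) = -3 - 3s
x(4) = 13 + 19s
So 13 + 19s = -82, giving s = -5.

-5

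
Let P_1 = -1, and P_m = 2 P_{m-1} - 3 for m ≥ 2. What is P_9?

-1021

P_2 = 2·(-1) - 3 = -5
P_3 = 2·(-5) - 3 = -13
P_4 = 2·(-13) - 3 = -29
P_5 = 2·(-29) - 3 = -61
P_6 = 2·(-61) - 3 = -125
P_7 = 2·(-125) - 3 = -253
P_8 = 2·(-253) - 3 = -509
P_9 = 2·(-509) - 3 = -1021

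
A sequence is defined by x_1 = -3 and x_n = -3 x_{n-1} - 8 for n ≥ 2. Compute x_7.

x_2 = -3*(-3) - 8 = 1
x_3 = -3*1 - 8 = -11
x_4 = -3*(-11) - 8 = 25
x_5 = -3*25 - 8 = -83
x_6 = -3*(-83) - 8 = 241
x_7 = -3*241 - 8 = -731

-731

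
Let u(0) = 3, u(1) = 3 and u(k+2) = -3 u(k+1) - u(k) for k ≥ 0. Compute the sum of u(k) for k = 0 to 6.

-429

u(2) = -3(3) - 3 = -12
u(3) = -3(-12) - 3 = 33
u(4) = -3(33) - (-12) = -87
u(5) = -3(-87) - 33 = 228
u(6) = -3(228) - (-87) = -597
Sum = 3 + 3 + (-12) + 33 + (-87) + 228 + (-597) = -429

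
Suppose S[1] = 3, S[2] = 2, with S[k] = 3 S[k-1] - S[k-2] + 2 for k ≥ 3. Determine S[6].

113

S[3] = 3(2) - 3 + 2 = 5
S[4] = 3(5) - 2 + 2 = 15
S[5] = 3(15) - 5 + 2 = 42
S[6] = 3(42) - 15 + 2 = 113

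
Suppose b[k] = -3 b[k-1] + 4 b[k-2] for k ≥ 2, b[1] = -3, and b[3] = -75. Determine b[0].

3

Let b[0] = v.
b[2] = 9 + 4v
b[3] = -39 - 12v
So -39 - 12v = -75, giving v = 3.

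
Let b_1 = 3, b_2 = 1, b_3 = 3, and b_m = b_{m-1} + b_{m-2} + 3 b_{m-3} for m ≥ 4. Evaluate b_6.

41

b_4 = 3 + 1 + 3*3 = 13
b_5 = 13 + 3 + 3*1 = 19
b_6 = 19 + 13 + 3*3 = 41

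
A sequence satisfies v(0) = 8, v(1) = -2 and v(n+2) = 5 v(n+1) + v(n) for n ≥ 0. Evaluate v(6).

v(2) = 5*(-2) + 8 = -2
v(3) = 5*(-2) + (-2) = -12
v(4) = 5*(-12) + (-2) = -62
v(5) = 5*(-62) + (-12) = -322
v(6) = 5*(-322) + (-62) = -1672

-1672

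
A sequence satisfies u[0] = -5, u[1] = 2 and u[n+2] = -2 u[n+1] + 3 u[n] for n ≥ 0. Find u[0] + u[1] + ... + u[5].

299

u[2] = -2·2 + 3·(-5) = -19
u[3] = -2·(-19) + 3·2 = 44
u[4] = -2·44 + 3·(-19) = -145
u[5] = -2·(-145) + 3·44 = 422
Sum = (-5) + 2 + (-19) + 44 + (-145) + 422 = 299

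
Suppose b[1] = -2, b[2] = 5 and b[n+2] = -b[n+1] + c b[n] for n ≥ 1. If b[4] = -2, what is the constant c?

b[3] = -5 - 2c
b[4] = 5 + 7c
So 5 + 7c = -2, giving c = -1.

-1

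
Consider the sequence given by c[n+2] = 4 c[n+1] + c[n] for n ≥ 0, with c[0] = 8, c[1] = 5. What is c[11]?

c[2] = 4·5 + 8 = 28
c[3] = 4·28 + 5 = 117
c[4] = 4·117 + 28 = 496
c[5] = 4·496 + 117 = 2101
c[6] = 4·2101 + 496 = 8900
c[7] = 4·8900 + 2101 = 37701
c[8] = 4·37701 + 8900 = 159704
c[9] = 4·159704 + 37701 = 676517
c[10] = 4·676517 + 159704 = 2865772
c[11] = 4·2865772 + 676517 = 12139605

12139605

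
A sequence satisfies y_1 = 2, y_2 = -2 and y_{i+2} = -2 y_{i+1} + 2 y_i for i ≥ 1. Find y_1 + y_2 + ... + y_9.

y_3 = -2*(-2) + 2*2 = 8
y_4 = -2*8 + 2*(-2) = -20
y_5 = -2*(-20) + 2*8 = 56
y_6 = -2*56 + 2*(-20) = -152
y_7 = -2*(-152) + 2*56 = 416
y_8 = -2*416 + 2*(-152) = -1136
y_9 = -2*(-1136) + 2*416 = 3104
Sum = 2 + (-2) + 8 + (-20) + 56 + (-152) + 416 + (-1136) + 3104 = 2276

2276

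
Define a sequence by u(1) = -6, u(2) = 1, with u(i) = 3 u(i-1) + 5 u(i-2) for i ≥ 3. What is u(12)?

-8041921

u(3) = 3*1 + 5*(-6) = -27
u(4) = 3*(-27) + 5*1 = -76
u(5) = 3*(-76) + 5*(-27) = -363
u(6) = 3*(-363) + 5*(-76) = -1469
u(7) = 3*(-1469) + 5*(-363) = -6222
u(8) = 3*(-6222) + 5*(-1469) = -26011
u(9) = 3*(-26011) + 5*(-6222) = -109143
u(10) = 3*(-109143) + 5*(-26011) = -457484
u(11) = 3*(-457484) + 5*(-109143) = -1918167
u(12) = 3*(-1918167) + 5*(-457484) = -8041921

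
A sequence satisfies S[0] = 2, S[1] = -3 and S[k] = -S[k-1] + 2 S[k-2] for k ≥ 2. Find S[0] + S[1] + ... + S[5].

S[2] = -(-3) + 2*2 = 7
S[3] = -7 + 2*(-3) = -13
S[4] = -(-13) + 2*7 = 27
S[5] = -27 + 2*(-13) = -53
Sum = 2 + (-3) + 7 + (-13) + 27 + (-53) = -33

-33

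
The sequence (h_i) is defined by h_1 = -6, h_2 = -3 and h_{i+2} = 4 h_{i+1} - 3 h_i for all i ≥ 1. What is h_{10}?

h_3 = 4·(-3) - 3·(-6) = 6
h_4 = 4·6 - 3·(-3) = 33
h_5 = 4·33 - 3·6 = 114
h_6 = 4·114 - 3·33 = 357
h_7 = 4·357 - 3·114 = 1086
h_8 = 4·1086 - 3·357 = 3273
h_9 = 4·3273 - 3·1086 = 9834
h_{10} = 4·9834 - 3·3273 = 29517

29517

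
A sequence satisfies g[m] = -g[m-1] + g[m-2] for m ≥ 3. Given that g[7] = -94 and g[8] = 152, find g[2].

Rearranging, g[m-2] = g[m] + g[m-1].
g[6] = 152 + (-94) = 58
g[5] = -94 + 58 = -36
g[4] = 58 + (-36) = 22
g[3] = -36 + 22 = -14
g[2] = 22 + (-14) = 8

8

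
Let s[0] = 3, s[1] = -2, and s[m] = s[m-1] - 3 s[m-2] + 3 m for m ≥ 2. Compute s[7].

s[2] = (-2) - 3(3) + 6 = -5
s[3] = (-5) - 3(-2) + 9 = 10
s[4] = 10 - 3(-5) + 12 = 37
s[5] = 37 - 3(10) + 15 = 22
s[6] = 22 - 3(37) + 18 = -71
s[7] = (-71) - 3(22) + 21 = -116

-116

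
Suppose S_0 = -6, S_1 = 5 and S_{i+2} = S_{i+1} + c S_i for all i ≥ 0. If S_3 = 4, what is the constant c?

S_2 = 5 - 6c
S_3 = 5 - c
So 5 - c = 4, giving c = 1.

1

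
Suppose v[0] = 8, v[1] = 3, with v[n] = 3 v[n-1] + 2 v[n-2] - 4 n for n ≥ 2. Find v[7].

v[2] = 3*3 + 2*8 - 8 = 17
v[3] = 3*17 + 2*3 - 12 = 45
v[4] = 3*45 + 2*17 - 16 = 153
v[5] = 3*153 + 2*45 - 20 = 529
v[6] = 3*529 + 2*153 - 24 = 1869
v[7] = 3*1869 + 2*529 - 28 = 6637

6637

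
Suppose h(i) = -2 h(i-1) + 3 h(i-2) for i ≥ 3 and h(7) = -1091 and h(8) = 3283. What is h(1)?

1

Rearranging, h(i-2) = (h(i) + 2 h(i-1)) / 3.
h(6) = (3283 + 2*(-1091)) / 3 = 1101/3 = 367
h(5) = (-1091 + 2*367) / 3 = -357/3 = -119
h(4) = (367 + 2*(-119)) / 3 = 129/3 = 43
h(3) = (-119 + 2*43) / 3 = -33/3 = -11
h(2) = (43 + 2*(-11)) / 3 = 21/3 = 7
h(1) = (-11 + 2*7) / 3 = 3/3 = 1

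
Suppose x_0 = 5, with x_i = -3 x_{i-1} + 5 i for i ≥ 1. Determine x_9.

x_1 = -3(5) + 5 = -10
x_2 = -3(-10) + 10 = 40
x_3 = -3(40) + 15 = -105
x_4 = -3(-105) + 20 = 335
x_5 = -3(335) + 25 = -980
x_6 = -3(-980) + 30 = 2970
x_7 = -3(2970) + 35 = -8875
x_8 = -3(-8875) + 40 = 26665
x_9 = -3(26665) + 45 = -79950

-79950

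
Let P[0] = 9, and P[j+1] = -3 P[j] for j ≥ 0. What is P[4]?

729

P[1] = -3(9) = -27
P[2] = -3(-27) = 81
P[3] = -3(81) = -243
P[4] = -3(-243) = 729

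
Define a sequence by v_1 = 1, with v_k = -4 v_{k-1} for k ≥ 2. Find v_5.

256

v_2 = -4(1) = -4
v_3 = -4(-4) = 16
v_4 = -4(16) = -64
v_5 = -4(-64) = 256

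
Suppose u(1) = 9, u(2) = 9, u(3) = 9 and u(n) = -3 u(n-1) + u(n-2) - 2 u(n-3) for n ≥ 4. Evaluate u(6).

u(4) = -3(9) + 9 - 2(9) = -36
u(5) = -3(-36) + 9 - 2(9) = 99
u(6) = -3(99) + (-36) - 2(9) = -351

-351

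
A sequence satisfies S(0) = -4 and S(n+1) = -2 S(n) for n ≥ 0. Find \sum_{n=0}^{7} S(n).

340

S(1) = -2·(-4) = 8
S(2) = -2·8 = -16
S(3) = -2·(-16) = 32
S(4) = -2·32 = -64
S(5) = -2·(-64) = 128
S(6) = -2·128 = -256
S(7) = -2·(-256) = 512
Sum = (-4) + 8 + (-16) + 32 + (-64) + 128 + (-256) + 512 = 340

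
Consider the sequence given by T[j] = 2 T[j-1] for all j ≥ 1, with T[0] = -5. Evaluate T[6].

T[1] = 2*(-5) = -10
T[2] = 2*(-10) = -20
T[3] = 2*(-20) = -40
T[4] = 2*(-40) = -80
T[5] = 2*(-80) = -160
T[6] = 2*(-160) = -320

-320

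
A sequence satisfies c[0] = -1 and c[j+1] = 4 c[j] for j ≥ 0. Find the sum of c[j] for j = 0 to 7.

c[1] = 4*(-1) = -4
c[2] = 4*(-4) = -16
c[3] = 4*(-16) = -64
c[4] = 4*(-64) = -256
c[5] = 4*(-256) = -1024
c[6] = 4*(-1024) = -4096
c[7] = 4*(-4096) = -16384
Sum = (-1) + (-4) + (-16) + (-64) + (-256) + (-1024) + (-4096) + (-16384) = -21845

-21845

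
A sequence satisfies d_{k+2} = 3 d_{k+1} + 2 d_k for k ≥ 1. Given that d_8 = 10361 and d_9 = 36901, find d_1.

-2

Rearranging, d_{k-2} = (d_k - 3 d_{k-1}) / 2.
d_7 = (36901 - 3·10361) / 2 = 5818/2 = 2909
d_6 = (10361 - 3·2909) / 2 = 1634/2 = 817
d_5 = (2909 - 3·817) / 2 = 458/2 = 229
d_4 = (817 - 3·229) / 2 = 130/2 = 65
d_3 = (229 - 3·65) / 2 = 34/2 = 17
d_2 = (65 - 3·17) / 2 = 14/2 = 7
d_1 = (17 - 3·7) / 2 = -4/2 = -2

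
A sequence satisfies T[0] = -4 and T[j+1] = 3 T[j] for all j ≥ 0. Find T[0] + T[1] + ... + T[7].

T[1] = 3·(-4) = -12
T[2] = 3·(-12) = -36
T[3] = 3·(-36) = -108
T[4] = 3·(-108) = -324
T[5] = 3·(-324) = -972
T[6] = 3·(-972) = -2916
T[7] = 3·(-2916) = -8748
Sum = (-4) + (-12) + (-36) + (-108) + (-324) + (-972) + (-2916) + (-8748) = -13120

-13120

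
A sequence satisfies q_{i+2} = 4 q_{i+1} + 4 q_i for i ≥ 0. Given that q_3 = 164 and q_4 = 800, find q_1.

Rearranging, q_{i-2} = (q_i - 4 q_{i-1}) / 4.
q_2 = (800 - 4(164)) / 4 = 144/4 = 36
q_1 = (164 - 4(36)) / 4 = 20/4 = 5

5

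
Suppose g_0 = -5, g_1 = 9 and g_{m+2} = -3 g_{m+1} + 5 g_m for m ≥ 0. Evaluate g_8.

g_2 = -3·9 + 5·(-5) = -52
g_3 = -3·(-52) + 5·9 = 201
g_4 = -3·201 + 5·(-52) = -863
g_5 = -3·(-863) + 5·201 = 3594
g_6 = -3·3594 + 5·(-863) = -15097
g_7 = -3·(-15097) + 5·3594 = 63261
g_8 = -3·63261 + 5·(-15097) = -265268

-265268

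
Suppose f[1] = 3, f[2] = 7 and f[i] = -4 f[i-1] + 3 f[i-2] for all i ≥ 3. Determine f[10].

964519

f[3] = -4(7) + 3(3) = -19
f[4] = -4(-19) + 3(7) = 97
f[5] = -4(97) + 3(-19) = -445
f[6] = -4(-445) + 3(97) = 2071
f[7] = -4(2071) + 3(-445) = -9619
f[8] = -4(-9619) + 3(2071) = 44689
f[9] = -4(44689) + 3(-9619) = -207613
f[10] = -4(-207613) + 3(44689) = 964519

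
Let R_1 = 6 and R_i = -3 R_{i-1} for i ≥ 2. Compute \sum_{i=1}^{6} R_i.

R_2 = -3(6) = -18
R_3 = -3(-18) = 54
R_4 = -3(54) = -162
R_5 = -3(-162) = 486
R_6 = -3(486) = -1458
Sum = 6 + (-18) + 54 + (-162) + 486 + (-1458) = -1092

-1092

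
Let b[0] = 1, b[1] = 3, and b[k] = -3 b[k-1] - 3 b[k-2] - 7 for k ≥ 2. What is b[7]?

b[2] = -3*3 - 3*1 - 7 = -19
b[3] = -3*(-19) - 3*3 - 7 = 41
b[4] = -3*41 - 3*(-19) - 7 = -73
b[5] = -3*(-73) - 3*41 - 7 = 89
b[6] = -3*89 - 3*(-73) - 7 = -55
b[7] = -3*(-55) - 3*89 - 7 = -109

-109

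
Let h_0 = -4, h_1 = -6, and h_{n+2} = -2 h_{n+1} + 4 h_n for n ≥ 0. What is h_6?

256

h_2 = -2(-6) + 4(-4) = -4
h_3 = -2(-4) + 4(-6) = -16
h_4 = -2(-16) + 4(-4) = 16
h_5 = -2(16) + 4(-16) = -96
h_6 = -2(-96) + 4(16) = 256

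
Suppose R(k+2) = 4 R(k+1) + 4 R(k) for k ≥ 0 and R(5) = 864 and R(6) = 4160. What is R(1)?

Rearranging, R(k-2) = (R(k) - 4 R(k-1)) / 4.
R(4) = (4160 - 4·864) / 4 = 704/4 = 176
R(3) = (864 - 4·176) / 4 = 160/4 = 40
R(2) = (176 - 4·40) / 4 = 16/4 = 4
R(1) = (40 - 4·4) / 4 = 24/4 = 6

6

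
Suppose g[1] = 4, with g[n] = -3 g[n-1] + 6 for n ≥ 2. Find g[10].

-49206

g[2] = -3·4 + 6 = -6
g[3] = -3·(-6) + 6 = 24
g[4] = -3·24 + 6 = -66
g[5] = -3·(-66) + 6 = 204
g[6] = -3·204 + 6 = -606
g[7] = -3·(-606) + 6 = 1824
g[8] = -3·1824 + 6 = -5466
g[9] = -3·(-5466) + 6 = 16404
g[10] = -3·16404 + 6 = -49206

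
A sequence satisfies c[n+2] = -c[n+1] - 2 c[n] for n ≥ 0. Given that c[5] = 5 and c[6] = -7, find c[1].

1

Rearranging, c[n-2] = (c[n] + c[n-1]) / -2.
c[4] = (-7 + 5) / -2 = -2/-2 = 1
c[3] = (5 + 1) / -2 = 6/-2 = -3
c[2] = (1 + (-3)) / -2 = -2/-2 = 1
c[1] = (-3 + 1) / -2 = -2/-2 = 1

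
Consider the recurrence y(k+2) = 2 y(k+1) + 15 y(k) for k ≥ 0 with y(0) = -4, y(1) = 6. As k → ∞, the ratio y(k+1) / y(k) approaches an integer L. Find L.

The characteristic equation is r^2 - 2r - 15 = 0, which factors as (r - 5)(r + 3) = 0.
So the roots are 5 and -3. Since |5| > |-3| and the coefficient of 5^k is non-zero, the ratio tends to 5.

5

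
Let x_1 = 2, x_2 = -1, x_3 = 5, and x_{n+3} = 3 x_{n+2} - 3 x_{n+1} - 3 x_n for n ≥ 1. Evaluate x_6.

x_4 = 3*5 - 3*(-1) - 3*2 = 12
x_5 = 3*12 - 3*5 - 3*(-1) = 24
x_6 = 3*24 - 3*12 - 3*5 = 21

21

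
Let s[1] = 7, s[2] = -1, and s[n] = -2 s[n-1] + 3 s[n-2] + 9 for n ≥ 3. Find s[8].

-5584

s[3] = -2*(-1) + 3*7 + 9 = 32
s[4] = -2*32 + 3*(-1) + 9 = -58
s[5] = -2*(-58) + 3*32 + 9 = 221
s[6] = -2*221 + 3*(-58) + 9 = -607
s[7] = -2*(-607) + 3*221 + 9 = 1886
s[8] = -2*1886 + 3*(-607) + 9 = -5584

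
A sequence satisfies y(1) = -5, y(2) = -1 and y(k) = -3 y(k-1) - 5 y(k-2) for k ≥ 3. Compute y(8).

y(3) = -3·(-1) - 5·(-5) = 28
y(4) = -3·28 - 5·(-1) = -79
y(5) = -3·(-79) - 5·28 = 97
y(6) = -3·97 - 5·(-79) = 104
y(7) = -3·104 - 5·97 = -797
y(8) = -3·(-797) - 5·104 = 1871

1871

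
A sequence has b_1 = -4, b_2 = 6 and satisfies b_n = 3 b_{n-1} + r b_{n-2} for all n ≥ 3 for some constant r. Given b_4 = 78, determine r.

b_3 = 18 - 4r
b_4 = 54 - 6r
So 54 - 6r = 78, giving r = -4.

-4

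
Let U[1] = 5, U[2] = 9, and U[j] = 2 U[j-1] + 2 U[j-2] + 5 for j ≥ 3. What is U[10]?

38057

U[3] = 2·9 + 2·5 + 5 = 33
U[4] = 2·33 + 2·9 + 5 = 89
U[5] = 2·89 + 2·33 + 5 = 249
U[6] = 2·249 + 2·89 + 5 = 681
U[7] = 2·681 + 2·249 + 5 = 1865
U[8] = 2·1865 + 2·681 + 5 = 5097
U[9] = 2·5097 + 2·1865 + 5 = 13929
U[10] = 2·13929 + 2·5097 + 5 = 38057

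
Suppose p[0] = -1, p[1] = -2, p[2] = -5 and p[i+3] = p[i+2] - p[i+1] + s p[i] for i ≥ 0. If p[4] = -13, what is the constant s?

p[3] = -3 - s
p[4] = 2 - 3s
So 2 - 3s = -13, giving s = 5.

5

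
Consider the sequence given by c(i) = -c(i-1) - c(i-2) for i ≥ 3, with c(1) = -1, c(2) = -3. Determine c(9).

4

c(3) = -(-3) - (-1) = 4
c(4) = -4 - (-3) = -1
c(5) = -(-1) - 4 = -3
c(6) = -(-3) - (-1) = 4
c(7) = -4 - (-3) = -1
c(8) = -(-1) - 4 = -3
c(9) = -(-3) - (-1) = 4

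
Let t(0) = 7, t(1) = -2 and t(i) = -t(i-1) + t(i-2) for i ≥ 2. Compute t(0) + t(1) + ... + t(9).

t(2) = -(-2) + 7 = 9
t(3) = -9 + (-2) = -11
t(4) = -(-11) + 9 = 20
t(5) = -20 + (-11) = -31
t(6) = -(-31) + 20 = 51
t(7) = -51 + (-31) = -82
t(8) = -(-82) + 51 = 133
t(9) = -133 + (-82) = -215
Sum = 7 + (-2) + 9 + (-11) + 20 + (-31) + 51 + (-82) + 133 + (-215) = -121

-121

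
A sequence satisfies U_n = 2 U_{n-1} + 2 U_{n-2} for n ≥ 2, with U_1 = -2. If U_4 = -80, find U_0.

-4

Let U_0 = y.
U_2 = -4 + 2y
U_3 = -12 + 4y
U_4 = -32 + 12y
So -32 + 12y = -80, giving y = -4.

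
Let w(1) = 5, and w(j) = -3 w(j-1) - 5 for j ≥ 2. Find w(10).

w(2) = -3·5 - 5 = -20
w(3) = -3·(-20) - 5 = 55
w(4) = -3·55 - 5 = -170
w(5) = -3·(-170) - 5 = 505
w(6) = -3·505 - 5 = -1520
w(7) = -3·(-1520) - 5 = 4555
w(8) = -3·4555 - 5 = -13670
w(9) = -3·(-13670) - 5 = 41005
w(10) = -3·41005 - 5 = -123020

-123020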